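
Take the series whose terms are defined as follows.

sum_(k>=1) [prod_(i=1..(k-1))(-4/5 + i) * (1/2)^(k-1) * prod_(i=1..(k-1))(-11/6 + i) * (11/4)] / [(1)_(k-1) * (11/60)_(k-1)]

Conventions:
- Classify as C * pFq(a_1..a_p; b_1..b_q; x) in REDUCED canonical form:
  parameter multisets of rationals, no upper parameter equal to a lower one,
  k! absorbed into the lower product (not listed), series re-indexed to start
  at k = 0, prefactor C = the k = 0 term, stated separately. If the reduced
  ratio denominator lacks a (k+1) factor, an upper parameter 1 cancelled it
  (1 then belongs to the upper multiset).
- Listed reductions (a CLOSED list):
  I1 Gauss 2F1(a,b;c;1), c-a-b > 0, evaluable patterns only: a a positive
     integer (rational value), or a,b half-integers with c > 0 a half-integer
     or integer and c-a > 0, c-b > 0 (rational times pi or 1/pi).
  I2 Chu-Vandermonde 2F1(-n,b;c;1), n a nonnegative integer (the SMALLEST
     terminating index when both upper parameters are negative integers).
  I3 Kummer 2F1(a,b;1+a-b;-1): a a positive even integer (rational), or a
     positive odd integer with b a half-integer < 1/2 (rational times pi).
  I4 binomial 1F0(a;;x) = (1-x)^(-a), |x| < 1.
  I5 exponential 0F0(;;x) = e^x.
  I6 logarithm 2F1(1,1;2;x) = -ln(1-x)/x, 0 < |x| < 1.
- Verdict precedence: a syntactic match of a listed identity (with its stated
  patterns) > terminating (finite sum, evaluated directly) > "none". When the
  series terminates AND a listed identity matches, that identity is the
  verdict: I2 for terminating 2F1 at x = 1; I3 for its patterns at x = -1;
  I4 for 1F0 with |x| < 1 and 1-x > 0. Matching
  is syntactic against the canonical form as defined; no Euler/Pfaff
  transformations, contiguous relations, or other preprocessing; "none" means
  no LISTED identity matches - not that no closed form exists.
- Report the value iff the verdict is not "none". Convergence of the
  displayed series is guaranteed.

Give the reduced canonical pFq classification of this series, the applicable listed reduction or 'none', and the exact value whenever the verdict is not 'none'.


The series (x = 1/2) is 2F1: upper {-5/6, 1/5}, lower {11/60}, prefactor 11/4. Verdict: none - this 2F1 at x = 1/2 matches no listed pattern, and upper {-5/6, 1/5} holds no stopper.

Structural cue: with t_0 = 11/4, the running product (prefactor 11/4) telescopes to a rising factorial.
Adjacent-term ratio: r(k) = (1/2) * (k-5/6) (k+1/5) / [(k+11/60) (k+1)] - poly over poly, x = (1/2) from leading terms; C = 11/4 at k = 0.


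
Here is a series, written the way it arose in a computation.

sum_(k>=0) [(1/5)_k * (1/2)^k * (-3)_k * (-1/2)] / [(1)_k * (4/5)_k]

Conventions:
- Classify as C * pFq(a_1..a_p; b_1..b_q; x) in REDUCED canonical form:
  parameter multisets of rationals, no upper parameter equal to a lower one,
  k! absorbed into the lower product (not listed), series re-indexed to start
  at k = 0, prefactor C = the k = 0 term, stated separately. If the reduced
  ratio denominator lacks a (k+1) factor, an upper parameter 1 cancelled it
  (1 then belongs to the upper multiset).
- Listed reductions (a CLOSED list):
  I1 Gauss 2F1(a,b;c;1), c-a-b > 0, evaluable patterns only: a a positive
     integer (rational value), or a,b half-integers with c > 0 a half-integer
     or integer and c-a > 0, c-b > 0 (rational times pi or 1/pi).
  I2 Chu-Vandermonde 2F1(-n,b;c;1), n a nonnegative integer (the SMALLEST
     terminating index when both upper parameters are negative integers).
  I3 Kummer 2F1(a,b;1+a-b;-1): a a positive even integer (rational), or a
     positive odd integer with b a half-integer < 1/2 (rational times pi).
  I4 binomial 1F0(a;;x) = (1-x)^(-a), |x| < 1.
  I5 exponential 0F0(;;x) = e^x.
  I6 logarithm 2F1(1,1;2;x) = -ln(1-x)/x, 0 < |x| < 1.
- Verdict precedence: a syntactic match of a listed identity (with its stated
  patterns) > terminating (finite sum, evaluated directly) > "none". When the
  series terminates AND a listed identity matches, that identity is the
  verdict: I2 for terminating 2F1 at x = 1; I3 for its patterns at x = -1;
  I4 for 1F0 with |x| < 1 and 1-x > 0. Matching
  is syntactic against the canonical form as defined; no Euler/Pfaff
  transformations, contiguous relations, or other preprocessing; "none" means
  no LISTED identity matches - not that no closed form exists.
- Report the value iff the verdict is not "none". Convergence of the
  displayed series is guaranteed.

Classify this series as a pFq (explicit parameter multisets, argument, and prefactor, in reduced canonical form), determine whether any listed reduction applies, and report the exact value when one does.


With C = -1/2: the canonical form is 2F1(-3, 1/5; 4/5; 1/2). Verdict: terminating at k = 3: the factor (-3)_k kills every later term; summing the 4 survivors is exact. Exact value: -493/1344.

The tell: t_0 being -1/2, (1)_k (prefactor -1/2) is k! itself.
Step ratio: r(k) = (1/2) * (k-3) (k+1/5) / [(k+4/5) (k+1)] - rational; roots negated = parameters, x = (1/2), C = -1/2.


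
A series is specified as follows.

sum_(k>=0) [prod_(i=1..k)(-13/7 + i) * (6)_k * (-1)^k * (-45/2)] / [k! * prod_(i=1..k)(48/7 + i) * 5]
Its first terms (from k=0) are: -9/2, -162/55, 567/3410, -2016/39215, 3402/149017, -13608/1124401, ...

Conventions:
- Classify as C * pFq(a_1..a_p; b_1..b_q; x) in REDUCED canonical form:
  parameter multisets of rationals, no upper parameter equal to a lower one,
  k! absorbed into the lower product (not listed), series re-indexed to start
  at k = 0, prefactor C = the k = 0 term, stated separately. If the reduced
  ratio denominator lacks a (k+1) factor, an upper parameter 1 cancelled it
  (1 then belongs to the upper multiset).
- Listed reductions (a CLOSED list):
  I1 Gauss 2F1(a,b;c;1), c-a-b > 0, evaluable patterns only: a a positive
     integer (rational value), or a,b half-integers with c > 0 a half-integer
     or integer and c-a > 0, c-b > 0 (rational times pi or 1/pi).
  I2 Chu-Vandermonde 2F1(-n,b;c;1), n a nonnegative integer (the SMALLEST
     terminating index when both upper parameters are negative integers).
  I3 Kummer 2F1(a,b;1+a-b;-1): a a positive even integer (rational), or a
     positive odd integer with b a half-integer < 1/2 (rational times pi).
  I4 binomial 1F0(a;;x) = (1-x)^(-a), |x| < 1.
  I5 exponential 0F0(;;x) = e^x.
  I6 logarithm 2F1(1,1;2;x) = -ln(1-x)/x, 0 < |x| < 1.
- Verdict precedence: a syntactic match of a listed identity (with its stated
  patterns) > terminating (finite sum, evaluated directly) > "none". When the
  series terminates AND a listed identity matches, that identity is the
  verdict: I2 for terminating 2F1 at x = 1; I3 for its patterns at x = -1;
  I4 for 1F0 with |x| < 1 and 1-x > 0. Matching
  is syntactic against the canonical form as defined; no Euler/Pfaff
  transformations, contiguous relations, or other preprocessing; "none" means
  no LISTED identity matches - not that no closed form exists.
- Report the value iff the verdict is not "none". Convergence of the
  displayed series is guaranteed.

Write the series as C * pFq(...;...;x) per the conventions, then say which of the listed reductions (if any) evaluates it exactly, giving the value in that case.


With C = -9/2: the canonical form is 2F1(-6/7, 6; 55/7; -1). Verdict: the Kummer evaluation I3 matches (x = -1; c = 55/7 equals 1+a-b for upper {-6/7, 6}: listed pattern). Its exact value is -12546/1715.

First insight: from the first term -9/2: the lower running product (C = -9/2, x = -1) is a rising factorial.
Step ratio: r(k) = (-1) * (k-6/7) (k+6) / [(k+55/7) (k+1)] ; factor over Q: parameters, x = (-1), and C = -9/2.


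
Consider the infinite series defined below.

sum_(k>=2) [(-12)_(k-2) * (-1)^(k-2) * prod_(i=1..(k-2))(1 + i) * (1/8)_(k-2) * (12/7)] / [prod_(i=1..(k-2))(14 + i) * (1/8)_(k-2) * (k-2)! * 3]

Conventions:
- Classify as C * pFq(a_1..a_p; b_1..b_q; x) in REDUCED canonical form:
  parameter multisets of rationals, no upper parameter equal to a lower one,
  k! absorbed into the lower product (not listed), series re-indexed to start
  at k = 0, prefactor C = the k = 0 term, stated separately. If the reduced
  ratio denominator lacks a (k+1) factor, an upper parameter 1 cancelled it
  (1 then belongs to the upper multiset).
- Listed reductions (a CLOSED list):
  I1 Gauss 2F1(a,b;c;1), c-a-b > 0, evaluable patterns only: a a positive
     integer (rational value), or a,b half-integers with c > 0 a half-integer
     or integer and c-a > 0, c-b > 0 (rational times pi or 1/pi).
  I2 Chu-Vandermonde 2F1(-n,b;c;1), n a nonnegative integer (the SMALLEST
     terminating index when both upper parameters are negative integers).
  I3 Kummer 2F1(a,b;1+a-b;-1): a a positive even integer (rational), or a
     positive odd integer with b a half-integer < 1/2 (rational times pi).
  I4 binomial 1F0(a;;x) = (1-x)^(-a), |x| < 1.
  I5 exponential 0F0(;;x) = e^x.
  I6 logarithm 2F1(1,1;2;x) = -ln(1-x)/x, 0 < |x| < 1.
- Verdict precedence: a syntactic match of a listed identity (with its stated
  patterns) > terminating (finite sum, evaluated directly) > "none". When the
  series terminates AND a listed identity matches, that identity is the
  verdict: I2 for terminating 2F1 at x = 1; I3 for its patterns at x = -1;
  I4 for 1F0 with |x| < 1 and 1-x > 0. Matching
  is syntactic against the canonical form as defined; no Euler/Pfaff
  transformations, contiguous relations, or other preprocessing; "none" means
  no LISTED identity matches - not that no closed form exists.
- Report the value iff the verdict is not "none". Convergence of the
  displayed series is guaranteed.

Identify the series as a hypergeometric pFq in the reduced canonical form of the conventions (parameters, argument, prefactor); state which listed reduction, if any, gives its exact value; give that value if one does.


With C = 4/7: the canonical form is 2F1(-12, 2; 15; -1). Verdict: Kummer (I3) matches (x = -1; c = 15 equals 1+a-b for upper {-12, 2}: listed pattern). Value: 4.

Key observation: t_0 being 4/7, the running product (C = 4/7) telescopes to a rising factorial.
Term ratio: r(k) = (-1) * (k-12) (k+2) / [(k+15) (k+1)] - rational in k. x = (-1); t_0 = 4/7; negate the roots.


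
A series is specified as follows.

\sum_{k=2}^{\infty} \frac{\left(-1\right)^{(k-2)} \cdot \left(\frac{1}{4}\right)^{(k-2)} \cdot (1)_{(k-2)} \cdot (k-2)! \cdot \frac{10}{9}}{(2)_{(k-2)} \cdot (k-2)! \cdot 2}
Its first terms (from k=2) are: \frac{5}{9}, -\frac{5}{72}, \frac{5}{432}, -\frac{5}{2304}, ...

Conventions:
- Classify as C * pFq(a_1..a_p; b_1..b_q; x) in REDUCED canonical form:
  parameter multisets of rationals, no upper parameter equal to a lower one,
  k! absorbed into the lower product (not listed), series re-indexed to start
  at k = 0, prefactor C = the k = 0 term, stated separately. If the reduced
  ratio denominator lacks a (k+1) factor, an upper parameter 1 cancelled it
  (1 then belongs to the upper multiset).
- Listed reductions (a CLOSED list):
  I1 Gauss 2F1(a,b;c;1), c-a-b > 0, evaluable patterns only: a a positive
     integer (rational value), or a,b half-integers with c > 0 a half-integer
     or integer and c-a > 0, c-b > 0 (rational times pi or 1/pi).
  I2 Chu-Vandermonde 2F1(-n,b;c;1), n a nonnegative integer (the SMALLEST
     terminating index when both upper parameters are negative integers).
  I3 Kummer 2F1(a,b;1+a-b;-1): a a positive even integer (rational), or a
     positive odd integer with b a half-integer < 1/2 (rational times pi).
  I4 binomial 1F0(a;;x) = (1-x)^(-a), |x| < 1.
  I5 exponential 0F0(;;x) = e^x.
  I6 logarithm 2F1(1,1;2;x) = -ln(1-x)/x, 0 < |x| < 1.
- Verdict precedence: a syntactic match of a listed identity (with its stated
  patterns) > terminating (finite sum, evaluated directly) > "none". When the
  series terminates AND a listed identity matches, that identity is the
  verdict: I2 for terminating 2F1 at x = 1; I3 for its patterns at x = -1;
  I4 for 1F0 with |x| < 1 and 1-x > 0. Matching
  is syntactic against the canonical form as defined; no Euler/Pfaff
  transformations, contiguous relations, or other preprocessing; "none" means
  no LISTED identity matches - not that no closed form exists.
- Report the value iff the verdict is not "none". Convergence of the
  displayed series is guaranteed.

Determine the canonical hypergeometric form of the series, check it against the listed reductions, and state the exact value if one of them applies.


The series (x = -\frac{1}{4}) is 2F1: upper {1, 1}, lower {2}, prefactor \frac{5}{9}. Verdict at x = -\frac{1}{4}: logarithm (I6) matches (the logarithm: parameters (1,1;2), x = -\frac{1}{4}). Its exact value is \frac{20}{9} \cdot \ln\left(\frac{5}{4}\right).

Key step: t_0 being \frac{5}{9}, the (-1)^k factor (C = 5/9) folds into the argument's sign.
Adjacent-term ratio: r(k) = -\frac{1}{4} * (k+1) (k+1) / [(k+2) (k+1)] - rational; roots negated = parameters, x = -\frac{1}{4}, C = \frac{5}{9}.


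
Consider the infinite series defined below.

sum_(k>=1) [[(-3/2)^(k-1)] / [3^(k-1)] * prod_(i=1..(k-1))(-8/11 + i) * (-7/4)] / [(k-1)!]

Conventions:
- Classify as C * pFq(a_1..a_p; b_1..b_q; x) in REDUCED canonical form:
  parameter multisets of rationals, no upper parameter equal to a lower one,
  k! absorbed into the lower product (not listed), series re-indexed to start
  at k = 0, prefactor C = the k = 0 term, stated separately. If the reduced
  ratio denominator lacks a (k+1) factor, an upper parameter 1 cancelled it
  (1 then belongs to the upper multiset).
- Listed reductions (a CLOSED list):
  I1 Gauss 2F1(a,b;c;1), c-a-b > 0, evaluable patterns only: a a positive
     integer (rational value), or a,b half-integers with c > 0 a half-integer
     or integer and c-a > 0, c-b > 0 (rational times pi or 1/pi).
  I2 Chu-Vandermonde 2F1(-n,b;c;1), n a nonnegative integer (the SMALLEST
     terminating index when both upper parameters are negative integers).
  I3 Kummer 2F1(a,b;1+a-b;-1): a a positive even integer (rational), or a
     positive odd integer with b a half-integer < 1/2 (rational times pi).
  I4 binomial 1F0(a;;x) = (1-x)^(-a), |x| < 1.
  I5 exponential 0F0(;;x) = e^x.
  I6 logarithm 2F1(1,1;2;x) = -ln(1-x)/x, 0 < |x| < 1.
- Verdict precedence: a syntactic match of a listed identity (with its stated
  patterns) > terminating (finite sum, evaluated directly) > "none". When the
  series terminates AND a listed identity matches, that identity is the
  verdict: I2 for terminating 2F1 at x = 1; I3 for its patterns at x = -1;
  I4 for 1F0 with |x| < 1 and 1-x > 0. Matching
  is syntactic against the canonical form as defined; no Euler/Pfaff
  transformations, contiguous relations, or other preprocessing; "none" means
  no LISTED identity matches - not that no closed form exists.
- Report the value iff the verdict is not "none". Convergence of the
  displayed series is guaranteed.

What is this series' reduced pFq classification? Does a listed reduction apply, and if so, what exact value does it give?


Classification (C = -7/4): 1F0 with upper {3/11}, lower {-}, argument x = -1/2. Verdict: the I4 binomial reduction applies (the 1F0 binomial series: exponent -3/11, x = -1/2). Its exact value is (-7/4) * (3/2)^(-3/11).

Key step: t_0 = -7/4 here, and the two k-th powers (prefactor -7/4) combine into one argument.
Consecutive-term ratio: r(k) = (-1/2) * (k+3/11) / [(k+1)] - rational in k. x = (-1/2); t_0 = -7/4; negate the roots.


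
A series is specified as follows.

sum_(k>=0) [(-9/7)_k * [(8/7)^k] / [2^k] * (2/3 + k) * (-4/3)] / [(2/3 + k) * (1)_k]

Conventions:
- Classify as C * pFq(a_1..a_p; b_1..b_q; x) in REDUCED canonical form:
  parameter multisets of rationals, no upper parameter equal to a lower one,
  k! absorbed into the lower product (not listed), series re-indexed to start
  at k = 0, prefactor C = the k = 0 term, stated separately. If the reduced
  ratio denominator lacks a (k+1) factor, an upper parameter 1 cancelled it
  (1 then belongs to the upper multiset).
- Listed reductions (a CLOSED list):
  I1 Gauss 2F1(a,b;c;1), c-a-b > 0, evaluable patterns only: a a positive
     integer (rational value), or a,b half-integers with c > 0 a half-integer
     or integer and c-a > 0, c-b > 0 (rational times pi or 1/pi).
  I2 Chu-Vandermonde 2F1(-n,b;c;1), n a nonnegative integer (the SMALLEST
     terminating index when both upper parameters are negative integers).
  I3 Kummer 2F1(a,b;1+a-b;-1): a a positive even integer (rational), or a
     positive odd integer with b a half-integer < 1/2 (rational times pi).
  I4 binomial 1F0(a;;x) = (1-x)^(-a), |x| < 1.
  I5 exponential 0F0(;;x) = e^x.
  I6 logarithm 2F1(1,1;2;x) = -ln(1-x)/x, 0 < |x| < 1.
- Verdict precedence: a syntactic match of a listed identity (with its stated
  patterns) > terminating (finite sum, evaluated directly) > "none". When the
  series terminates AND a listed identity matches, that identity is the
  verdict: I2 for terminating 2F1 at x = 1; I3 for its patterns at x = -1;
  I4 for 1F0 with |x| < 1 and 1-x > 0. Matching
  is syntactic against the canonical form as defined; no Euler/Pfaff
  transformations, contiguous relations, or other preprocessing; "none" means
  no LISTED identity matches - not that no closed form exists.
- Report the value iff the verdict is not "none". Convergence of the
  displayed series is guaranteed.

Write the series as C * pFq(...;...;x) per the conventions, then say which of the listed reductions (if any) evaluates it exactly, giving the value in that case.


With C = -4/3: the canonical form is 1F0(-9/7; -; 4/7). Verdict: this is the I4 binomial reduction (the 1F0 binomial series: exponent 9/7, x = 4/7). Hence: (-4/3) * (3/7)^(9/7).

First insight: t_0 = -4/3 here, and (1)_k (prefactor -4/3) is k! itself.
Consecutive-term ratio: r(k) = (4/7) * (k-9/7) / [(k+1)] - rational; roots negated = parameters, x = (4/7), C = -4/3.


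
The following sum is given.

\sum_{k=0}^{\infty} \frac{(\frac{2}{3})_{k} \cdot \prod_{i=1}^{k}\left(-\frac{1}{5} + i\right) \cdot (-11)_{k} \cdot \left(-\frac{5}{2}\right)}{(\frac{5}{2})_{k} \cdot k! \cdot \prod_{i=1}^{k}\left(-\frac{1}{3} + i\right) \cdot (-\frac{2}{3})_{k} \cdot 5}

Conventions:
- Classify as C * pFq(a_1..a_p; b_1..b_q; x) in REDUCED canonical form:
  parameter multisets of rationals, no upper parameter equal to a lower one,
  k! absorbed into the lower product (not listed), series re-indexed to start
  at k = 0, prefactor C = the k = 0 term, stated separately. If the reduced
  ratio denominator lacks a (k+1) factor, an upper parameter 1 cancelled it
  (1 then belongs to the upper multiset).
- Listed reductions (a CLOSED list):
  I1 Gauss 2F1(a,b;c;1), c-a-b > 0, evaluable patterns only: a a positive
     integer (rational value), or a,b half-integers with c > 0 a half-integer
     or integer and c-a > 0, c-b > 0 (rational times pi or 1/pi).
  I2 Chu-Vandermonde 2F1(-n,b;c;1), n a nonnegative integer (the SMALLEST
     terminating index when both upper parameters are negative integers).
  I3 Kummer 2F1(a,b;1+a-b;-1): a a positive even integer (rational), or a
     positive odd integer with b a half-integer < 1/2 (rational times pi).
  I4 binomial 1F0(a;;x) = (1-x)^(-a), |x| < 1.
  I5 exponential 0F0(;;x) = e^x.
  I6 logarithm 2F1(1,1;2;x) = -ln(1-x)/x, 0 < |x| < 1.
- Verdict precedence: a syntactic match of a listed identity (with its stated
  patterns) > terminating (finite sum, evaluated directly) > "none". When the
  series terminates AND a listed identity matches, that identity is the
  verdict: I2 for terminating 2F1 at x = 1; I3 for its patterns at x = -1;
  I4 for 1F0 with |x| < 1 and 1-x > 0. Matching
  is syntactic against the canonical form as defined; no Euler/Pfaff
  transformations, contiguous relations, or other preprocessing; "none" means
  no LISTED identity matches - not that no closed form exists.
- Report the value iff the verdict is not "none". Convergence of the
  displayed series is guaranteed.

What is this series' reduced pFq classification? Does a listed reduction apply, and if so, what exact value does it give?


Classification (C = -\frac{1}{2}): 2F2 with upper {-11, \frac{4}{5}}, lower {-\frac{2}{3}, \frac{5}{2}}, argument x = 1. Verdict: terminating. (-11)_k vanishes past k = 11, leaving a 12-term sum, computed directly. Its exact value is \frac{365199547594259728541}{303701530456542968750}.

Structural cue: x = 1 and the constant factors (C = -1/2) combine into one prefactor.
Step ratio: r(k) = 1 * (k-11) (k+\frac{4}{5}) / [(k-\frac{2}{3}) (k+\frac{5}{2}) (k+1)] - rational; roots negated = parameters, x = 1, C = -\frac{1}{2}.


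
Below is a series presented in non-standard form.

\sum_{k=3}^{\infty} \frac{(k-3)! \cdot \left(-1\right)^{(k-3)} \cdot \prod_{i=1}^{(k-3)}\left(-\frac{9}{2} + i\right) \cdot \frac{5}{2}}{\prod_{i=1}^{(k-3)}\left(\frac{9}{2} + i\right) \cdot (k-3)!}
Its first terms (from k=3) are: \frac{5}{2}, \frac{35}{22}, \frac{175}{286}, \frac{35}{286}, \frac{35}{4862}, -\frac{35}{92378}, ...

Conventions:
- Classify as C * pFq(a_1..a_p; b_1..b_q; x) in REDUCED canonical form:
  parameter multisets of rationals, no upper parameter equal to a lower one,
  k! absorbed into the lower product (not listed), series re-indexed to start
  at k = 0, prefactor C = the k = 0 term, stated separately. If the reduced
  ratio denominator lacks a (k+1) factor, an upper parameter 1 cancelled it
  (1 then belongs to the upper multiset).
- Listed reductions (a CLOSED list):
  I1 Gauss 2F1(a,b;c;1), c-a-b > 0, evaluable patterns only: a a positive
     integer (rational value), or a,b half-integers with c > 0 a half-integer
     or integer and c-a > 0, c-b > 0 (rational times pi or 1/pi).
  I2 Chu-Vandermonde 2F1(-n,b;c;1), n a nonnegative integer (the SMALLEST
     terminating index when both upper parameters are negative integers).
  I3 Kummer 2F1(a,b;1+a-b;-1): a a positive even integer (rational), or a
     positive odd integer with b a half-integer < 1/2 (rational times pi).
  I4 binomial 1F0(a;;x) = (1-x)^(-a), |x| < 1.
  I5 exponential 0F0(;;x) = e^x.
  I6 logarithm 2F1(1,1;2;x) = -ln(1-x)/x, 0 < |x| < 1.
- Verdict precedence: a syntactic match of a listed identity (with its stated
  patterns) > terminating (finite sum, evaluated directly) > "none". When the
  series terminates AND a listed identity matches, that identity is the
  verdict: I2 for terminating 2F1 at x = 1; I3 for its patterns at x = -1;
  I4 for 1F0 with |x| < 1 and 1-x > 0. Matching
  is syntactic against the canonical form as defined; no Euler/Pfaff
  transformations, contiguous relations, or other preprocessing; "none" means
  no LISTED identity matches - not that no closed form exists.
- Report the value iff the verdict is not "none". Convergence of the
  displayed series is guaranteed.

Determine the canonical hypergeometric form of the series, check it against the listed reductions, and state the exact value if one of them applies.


Key step: t_0 = \frac{5}{2} here, and the running product (C = 5/2) telescopes to a rising factorial.
Adjacent-term ratio: r(k) = -1 * (k-\frac{7}{2}) (k+1) / [(k+\frac{11}{2}) (k+1)] - rational in k, leading ratio -1; with t_0 = \frac{5}{2}, classification follows.

Reduced: x = -1, 2F1, upper = {-\frac{7}{2}, 1}, lower = {\frac{11}{2}}, C = \frac{5}{2}. Verdict: Kummer (I3) matches (x = -1; c = \frac{11}{2} equals 1+a-b for upper {-\frac{7}{2}, 1}: listed pattern). Hence: \frac{1575}{1024} \cdot \pi.


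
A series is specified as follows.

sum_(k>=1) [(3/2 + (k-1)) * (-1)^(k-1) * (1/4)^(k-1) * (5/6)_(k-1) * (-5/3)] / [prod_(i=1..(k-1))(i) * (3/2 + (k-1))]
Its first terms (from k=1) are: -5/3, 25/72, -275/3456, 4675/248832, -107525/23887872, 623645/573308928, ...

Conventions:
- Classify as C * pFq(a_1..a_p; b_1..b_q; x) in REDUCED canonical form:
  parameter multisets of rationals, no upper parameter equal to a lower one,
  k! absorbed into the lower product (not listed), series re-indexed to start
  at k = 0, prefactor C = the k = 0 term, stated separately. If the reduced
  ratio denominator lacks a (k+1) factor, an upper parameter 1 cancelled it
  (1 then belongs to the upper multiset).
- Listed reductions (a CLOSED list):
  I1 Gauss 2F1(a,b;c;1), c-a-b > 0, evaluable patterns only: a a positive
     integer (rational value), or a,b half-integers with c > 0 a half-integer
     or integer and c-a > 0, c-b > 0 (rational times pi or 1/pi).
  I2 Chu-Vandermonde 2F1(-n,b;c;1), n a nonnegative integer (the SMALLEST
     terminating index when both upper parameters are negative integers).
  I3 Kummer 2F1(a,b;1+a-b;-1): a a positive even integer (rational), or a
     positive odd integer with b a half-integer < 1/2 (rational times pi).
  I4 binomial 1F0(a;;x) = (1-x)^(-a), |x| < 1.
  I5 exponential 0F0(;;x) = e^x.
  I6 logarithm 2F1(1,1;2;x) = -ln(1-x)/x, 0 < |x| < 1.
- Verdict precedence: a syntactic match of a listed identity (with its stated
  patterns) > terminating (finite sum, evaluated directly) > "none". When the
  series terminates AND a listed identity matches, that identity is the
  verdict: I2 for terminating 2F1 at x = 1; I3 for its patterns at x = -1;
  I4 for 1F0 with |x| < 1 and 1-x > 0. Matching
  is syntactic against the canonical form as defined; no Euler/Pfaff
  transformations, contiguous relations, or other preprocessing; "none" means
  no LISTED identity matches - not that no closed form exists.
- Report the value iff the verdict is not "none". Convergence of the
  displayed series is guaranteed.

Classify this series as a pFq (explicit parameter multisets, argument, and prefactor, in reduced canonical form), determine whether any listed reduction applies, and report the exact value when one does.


Reduced: x = -1/4, 1F0, upper = {5/6}, lower = {-}, C = -5/3. Verdict at x = -1/4: binomial (I4) matches (the 1F0 binomial series: exponent -5/6, x = -1/4). Its exact value is (-5/3) * (5/4)^(-5/6).

Key step: x = (-1/4) and the product of the first k integers (C = -5/3, x = -1/4) is k!.
Adjacent-term ratio: r(k) = (-1/4) * (k+5/6) / [(k+1)] ; factor over Q: parameters, x = (-1/4), and C = -5/3.


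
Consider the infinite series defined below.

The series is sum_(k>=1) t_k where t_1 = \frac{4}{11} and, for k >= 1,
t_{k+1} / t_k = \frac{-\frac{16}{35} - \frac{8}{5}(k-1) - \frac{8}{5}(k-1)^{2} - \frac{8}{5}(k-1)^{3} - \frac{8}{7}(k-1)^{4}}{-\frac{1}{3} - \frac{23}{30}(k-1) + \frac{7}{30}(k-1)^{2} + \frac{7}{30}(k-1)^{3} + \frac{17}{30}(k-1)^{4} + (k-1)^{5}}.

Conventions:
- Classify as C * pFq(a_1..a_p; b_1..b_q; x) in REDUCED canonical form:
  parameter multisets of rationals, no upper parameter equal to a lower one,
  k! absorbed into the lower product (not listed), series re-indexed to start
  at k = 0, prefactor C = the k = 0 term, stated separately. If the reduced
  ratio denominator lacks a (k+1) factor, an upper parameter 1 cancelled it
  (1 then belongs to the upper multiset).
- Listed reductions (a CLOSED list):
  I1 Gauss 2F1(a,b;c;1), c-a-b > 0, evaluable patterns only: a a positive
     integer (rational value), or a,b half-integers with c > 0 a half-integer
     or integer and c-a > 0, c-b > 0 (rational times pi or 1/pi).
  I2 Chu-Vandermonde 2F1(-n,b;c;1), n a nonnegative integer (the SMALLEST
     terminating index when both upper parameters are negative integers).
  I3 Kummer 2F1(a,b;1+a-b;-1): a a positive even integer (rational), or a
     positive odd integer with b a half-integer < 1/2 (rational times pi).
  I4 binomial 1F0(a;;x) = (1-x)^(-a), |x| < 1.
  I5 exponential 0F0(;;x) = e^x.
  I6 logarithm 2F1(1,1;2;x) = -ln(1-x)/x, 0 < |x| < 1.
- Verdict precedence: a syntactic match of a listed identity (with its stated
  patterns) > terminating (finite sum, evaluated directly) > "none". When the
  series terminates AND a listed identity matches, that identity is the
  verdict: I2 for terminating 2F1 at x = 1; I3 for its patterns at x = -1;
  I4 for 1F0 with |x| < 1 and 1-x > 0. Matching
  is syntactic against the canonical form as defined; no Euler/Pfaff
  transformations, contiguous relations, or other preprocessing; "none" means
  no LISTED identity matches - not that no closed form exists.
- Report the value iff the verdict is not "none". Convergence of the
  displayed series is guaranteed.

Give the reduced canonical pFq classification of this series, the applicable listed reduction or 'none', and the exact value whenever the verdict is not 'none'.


The series (x = -\frac{8}{7}) is 1F1: upper {1}, lower {-\frac{5}{6}}, prefactor \frac{4}{11}. Verdict: none. No listed pattern accepts 1F1(1; -\frac{5}{6}; -\frac{8}{7}).

Key observation: t_0 being \frac{4}{11}, cancel k^2 + 1 from the displayed ratio first; then prefactor 4/11.
Term ratio: r(k) = -\frac{8}{7} * (k+1) / [(k-\frac{5}{6}) (k+1)] ; factor over Q: parameters, x = -\frac{8}{7}, and C = \frac{4}{11}.


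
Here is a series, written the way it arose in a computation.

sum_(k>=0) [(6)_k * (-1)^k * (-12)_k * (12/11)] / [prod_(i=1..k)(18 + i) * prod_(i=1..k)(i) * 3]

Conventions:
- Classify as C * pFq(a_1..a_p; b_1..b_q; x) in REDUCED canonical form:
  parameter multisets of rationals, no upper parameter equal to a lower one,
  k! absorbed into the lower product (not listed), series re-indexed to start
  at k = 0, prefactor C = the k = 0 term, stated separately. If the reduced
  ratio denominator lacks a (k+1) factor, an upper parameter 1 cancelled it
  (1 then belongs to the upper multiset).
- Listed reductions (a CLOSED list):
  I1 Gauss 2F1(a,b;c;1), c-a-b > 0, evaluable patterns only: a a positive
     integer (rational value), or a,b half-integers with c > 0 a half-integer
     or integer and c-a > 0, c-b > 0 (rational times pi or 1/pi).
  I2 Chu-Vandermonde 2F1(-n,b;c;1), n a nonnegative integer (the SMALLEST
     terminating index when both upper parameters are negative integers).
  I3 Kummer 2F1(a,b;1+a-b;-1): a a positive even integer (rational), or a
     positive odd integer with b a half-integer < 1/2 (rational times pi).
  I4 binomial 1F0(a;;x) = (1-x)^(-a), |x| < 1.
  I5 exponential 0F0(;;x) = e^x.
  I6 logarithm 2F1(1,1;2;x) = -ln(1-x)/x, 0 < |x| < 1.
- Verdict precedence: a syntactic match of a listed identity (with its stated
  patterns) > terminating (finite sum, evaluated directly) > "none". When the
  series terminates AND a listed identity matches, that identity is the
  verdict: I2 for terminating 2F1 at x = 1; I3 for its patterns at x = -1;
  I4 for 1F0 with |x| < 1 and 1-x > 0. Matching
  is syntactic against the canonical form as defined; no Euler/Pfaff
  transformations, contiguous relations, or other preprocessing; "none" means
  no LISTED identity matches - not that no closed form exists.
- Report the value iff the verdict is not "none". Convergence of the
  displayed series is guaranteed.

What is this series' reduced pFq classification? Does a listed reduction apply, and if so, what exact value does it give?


Classification (C = 4/11): 2F1 with upper {-12, 6}, lower {19}, argument x = -1. Verdict at x = -1: Kummer (I3) matches (x = -1; c = 19 equals 1+a-b for upper {-12, 6}: listed pattern). Value: 816/55.

The tell: t_0 = 4/11 here, and the constant factors (prefactor 4/11) combine into one prefactor.
Step ratio: r(k) = (-1) * (k-12) (k+6) / [(k+19) (k+1)] - rational in k. x = (-1); t_0 = 4/11; negate the roots.


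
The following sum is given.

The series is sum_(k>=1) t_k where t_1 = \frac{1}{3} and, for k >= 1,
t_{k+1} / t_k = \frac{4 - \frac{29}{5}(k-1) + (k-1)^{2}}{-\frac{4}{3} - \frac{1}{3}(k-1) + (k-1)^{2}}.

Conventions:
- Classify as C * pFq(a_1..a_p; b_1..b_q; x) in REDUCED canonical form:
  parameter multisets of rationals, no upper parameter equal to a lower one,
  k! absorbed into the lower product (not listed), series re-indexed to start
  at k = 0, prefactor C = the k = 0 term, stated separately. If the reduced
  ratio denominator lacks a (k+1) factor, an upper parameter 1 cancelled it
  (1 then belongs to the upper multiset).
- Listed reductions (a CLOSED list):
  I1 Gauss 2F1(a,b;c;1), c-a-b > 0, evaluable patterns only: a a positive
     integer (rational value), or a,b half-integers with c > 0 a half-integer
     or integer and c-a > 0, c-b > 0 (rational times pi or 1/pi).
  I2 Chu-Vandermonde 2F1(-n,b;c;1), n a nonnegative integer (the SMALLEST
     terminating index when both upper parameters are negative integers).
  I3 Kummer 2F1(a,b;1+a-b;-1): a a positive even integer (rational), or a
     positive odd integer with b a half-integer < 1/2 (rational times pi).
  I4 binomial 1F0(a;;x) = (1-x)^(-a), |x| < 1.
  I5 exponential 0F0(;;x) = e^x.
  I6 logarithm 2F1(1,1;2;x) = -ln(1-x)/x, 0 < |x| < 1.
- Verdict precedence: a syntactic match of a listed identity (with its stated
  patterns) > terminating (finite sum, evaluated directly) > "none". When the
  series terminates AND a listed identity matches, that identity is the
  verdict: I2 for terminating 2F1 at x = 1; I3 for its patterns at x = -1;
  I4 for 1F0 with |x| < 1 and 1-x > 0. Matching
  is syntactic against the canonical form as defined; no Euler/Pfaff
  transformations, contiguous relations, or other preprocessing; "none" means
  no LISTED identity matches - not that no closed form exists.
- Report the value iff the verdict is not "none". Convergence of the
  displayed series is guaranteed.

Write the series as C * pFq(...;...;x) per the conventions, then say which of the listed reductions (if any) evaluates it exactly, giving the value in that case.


x = 1 here; the reduced form reads 2F1, upper {-5, -\frac{4}{5}}, lower {-\frac{4}{3}}, C = \frac{1}{3}. Verdict: Vandermonde's identity (I2) matches (terminating 2F1 at x = 1 with n = 5, b = -4/5, c = -\frac{4}{3}). Value: -\frac{37037}{46875}.

First insight: t_0 = \frac{1}{3} here, and roots of the ratio polynomials (C = 1/3, x = 1) are the negated parameters.
Term ratio: r(k) = 1 * (k-5) (k-\frac{4}{5}) / [(k-\frac{4}{3}) (k+1)] - rational in k, leading ratio 1; with t_0 = \frac{1}{3}, classification follows.


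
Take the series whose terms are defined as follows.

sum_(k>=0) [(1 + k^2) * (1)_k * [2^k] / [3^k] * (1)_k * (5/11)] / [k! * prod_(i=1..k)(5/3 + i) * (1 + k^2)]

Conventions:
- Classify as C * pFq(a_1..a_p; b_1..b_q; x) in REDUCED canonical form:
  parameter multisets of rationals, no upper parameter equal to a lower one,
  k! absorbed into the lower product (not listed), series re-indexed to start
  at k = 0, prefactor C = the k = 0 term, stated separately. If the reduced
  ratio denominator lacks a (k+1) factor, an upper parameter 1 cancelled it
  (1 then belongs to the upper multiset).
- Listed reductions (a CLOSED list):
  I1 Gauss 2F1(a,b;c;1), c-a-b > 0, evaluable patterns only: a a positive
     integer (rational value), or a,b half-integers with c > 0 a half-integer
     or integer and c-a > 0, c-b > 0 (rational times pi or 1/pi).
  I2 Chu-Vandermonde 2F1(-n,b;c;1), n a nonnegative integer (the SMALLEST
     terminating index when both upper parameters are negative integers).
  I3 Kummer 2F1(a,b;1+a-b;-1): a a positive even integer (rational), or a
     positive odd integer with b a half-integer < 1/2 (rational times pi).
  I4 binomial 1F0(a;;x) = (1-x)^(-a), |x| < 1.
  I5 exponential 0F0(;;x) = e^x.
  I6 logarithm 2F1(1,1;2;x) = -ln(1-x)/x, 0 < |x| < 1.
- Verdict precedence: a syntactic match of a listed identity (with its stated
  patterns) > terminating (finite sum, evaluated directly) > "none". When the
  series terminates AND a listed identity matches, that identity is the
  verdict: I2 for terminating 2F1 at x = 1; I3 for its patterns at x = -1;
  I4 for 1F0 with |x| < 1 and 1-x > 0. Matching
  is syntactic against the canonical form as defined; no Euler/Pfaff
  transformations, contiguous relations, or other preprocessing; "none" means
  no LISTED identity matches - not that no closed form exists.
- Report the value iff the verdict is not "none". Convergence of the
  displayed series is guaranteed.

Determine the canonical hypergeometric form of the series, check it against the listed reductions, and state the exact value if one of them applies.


Reduced: x = 2/3, 2F1, upper = {1, 1}, lower = {8/3}, C = 5/11. Verdict: none - this 2F1 at x = 2/3 matches no listed pattern, and upper {1, 1} holds no stopper.

Structural cue: t_0 being 5/11, the lower running product (C = 5/11, x = 2/3) is a rising factorial.
Ratio: r(k) = (2/3) * (k+1) (k+1) / [(k+8/3) (k+1)] - rational in k. x = (2/3); t_0 = 5/11; negate the roots.


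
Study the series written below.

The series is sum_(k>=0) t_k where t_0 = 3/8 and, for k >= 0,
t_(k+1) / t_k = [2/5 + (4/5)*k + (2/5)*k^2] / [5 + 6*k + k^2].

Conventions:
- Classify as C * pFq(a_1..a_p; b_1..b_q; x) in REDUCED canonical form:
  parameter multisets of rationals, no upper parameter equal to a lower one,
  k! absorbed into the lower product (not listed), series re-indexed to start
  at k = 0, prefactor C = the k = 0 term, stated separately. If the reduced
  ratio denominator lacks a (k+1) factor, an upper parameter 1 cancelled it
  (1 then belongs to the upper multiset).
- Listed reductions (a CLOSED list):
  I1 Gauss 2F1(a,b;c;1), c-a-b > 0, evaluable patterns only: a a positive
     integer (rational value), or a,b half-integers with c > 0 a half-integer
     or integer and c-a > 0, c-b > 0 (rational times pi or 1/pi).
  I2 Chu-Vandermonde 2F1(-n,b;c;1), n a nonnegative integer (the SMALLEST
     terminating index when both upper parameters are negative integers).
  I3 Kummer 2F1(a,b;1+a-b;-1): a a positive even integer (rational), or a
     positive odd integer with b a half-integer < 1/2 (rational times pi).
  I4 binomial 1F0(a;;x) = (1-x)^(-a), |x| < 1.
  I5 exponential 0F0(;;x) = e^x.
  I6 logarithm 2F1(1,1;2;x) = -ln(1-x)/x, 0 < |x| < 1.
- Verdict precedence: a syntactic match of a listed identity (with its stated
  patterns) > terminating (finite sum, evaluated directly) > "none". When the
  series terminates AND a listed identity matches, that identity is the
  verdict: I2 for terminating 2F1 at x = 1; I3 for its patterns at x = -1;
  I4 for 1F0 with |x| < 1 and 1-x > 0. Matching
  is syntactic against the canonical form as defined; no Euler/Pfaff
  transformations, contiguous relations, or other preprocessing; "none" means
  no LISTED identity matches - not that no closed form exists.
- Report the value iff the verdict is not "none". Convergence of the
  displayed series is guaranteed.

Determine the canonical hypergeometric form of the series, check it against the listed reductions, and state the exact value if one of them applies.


Canonical form: C = 3/8 times 2F1 with upper {1, 1}, lower {5}, x = 2/5. Verdict: none. A 2F1 with upper {1, 1} fits none of I1-I6 at x = 2/5; the sum runs forever.

The tell: from the first term 3/8: factor the ratio over Q (C = 3/8, x = 2/5): negated roots = parameters.
Step ratio: r(k) = (2/5) * (k+1) (k+1) / [(k+5) (k+1)] - rational; roots negated = parameters, x = (2/5), C = 3/8.


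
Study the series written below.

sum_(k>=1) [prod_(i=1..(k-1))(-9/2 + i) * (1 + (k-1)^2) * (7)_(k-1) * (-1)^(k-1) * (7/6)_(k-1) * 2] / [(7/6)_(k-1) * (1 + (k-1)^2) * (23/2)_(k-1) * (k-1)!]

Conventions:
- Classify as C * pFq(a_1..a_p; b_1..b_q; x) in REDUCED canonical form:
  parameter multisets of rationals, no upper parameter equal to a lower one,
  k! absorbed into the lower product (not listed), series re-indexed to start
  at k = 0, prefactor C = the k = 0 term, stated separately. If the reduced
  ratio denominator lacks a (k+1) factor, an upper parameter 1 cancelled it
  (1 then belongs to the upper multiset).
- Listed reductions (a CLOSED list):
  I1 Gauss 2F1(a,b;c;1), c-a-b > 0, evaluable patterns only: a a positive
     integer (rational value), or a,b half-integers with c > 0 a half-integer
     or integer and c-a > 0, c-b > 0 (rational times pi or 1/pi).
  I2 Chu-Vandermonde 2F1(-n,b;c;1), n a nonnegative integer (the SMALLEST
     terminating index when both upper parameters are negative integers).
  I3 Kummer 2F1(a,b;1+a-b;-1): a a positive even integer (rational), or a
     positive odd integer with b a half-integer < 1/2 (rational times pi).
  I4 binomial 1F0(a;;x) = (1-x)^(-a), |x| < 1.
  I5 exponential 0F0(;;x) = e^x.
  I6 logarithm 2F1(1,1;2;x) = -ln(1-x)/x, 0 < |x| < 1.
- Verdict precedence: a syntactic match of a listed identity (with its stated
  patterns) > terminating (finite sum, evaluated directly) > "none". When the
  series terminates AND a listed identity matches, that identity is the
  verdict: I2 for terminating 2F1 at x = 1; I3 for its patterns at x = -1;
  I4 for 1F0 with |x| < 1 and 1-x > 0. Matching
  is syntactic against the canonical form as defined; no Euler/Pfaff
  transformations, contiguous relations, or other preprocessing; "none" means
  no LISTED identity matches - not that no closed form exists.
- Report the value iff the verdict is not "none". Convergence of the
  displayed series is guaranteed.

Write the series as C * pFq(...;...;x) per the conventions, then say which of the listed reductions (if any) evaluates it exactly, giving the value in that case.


Structural cue: x = (-1) and the running product (C = 2, x = -1) telescopes to a rising factorial.
Ratio: r(k) = (-1) * (k-7/2) (k+7) / [(k+23/2) (k+1)] ; factor over Q: parameters, x = (-1), and C = 2.

Reduced: x = -1, 2F1, upper = {-7/2, 7}, lower = {23/2}, C = 2. Verdict: Kummer (I3) fires (x = -1; c = 23/2 equals 1+a-b for upper {-7/2, 7}: listed pattern). Its exact value is (14549535/4194304) * pi.
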